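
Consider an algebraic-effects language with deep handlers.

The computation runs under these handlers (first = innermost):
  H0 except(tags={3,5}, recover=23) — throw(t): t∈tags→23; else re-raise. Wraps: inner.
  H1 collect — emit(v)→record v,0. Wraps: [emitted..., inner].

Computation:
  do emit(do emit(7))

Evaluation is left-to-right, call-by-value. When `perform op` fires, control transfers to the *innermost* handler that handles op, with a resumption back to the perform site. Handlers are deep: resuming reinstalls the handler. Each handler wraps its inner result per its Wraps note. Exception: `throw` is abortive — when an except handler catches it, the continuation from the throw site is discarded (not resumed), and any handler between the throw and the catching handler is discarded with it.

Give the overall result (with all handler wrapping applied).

Answer: [7, 0, 0]

Evaluation trace:
emit(7) @ H1 ⇒ out+=7
emit(0) @ H1 ⇒ out+=0
H0 returns 0
H1 returns [7, 0, 0]
= [7, 0, 0]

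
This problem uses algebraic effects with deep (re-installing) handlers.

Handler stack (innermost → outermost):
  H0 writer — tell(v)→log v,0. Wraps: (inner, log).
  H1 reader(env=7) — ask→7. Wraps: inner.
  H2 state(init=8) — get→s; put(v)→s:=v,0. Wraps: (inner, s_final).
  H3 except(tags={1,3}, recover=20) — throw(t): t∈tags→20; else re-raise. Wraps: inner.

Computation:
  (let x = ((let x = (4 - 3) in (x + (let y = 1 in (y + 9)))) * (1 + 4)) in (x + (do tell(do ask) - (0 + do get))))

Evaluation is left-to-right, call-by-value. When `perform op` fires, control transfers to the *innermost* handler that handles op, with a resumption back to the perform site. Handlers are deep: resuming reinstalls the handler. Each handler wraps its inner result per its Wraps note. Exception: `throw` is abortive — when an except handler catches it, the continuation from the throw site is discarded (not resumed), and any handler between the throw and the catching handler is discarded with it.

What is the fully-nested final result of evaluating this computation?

Answer: ((47, (7)), 8)

Evaluation trace:
ask @ H1 ⇒ 7
tell(7) @ H0 ⇒ log+=7
get @ H2 ⇒ 8
H0 returns (47, (7))
H1 returns (47, (7))
H2 returns ((47, (7)), 8)
H3 returns ((47, (7)), 8)
= ((47, (7)), 8)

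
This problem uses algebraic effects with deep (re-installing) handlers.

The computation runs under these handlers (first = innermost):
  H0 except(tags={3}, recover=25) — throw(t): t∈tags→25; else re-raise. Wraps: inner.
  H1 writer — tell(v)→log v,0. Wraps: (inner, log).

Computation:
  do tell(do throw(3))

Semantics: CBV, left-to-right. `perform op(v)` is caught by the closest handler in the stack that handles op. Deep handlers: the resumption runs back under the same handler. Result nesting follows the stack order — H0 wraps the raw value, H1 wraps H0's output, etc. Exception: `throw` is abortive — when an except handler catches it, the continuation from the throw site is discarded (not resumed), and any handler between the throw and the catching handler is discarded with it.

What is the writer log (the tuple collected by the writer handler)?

Answer: ()

Working:
throw(3) @ H0 caught ⇒ 25
H1 returns (25, ())
= (25, ())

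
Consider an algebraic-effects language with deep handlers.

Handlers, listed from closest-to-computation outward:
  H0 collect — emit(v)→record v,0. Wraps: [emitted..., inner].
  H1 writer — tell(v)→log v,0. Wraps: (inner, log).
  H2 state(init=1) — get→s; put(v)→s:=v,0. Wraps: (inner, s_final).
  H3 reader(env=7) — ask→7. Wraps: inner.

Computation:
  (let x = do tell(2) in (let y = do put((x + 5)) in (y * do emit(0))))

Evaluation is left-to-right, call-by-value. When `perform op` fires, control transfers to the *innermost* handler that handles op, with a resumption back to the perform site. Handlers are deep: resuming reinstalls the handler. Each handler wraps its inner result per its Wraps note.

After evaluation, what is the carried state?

Answer: 5

Working:
tell(2) @ H1 ⇒ log+=2
put(5) @ H2 ⇒ s:=5
emit(0) @ H0 ⇒ out+=0
H0 returns [0, 0]
H1 returns ([0, 0], (2))
H2 returns (([0, 0], (2)), 5)
H3 returns (([0, 0], (2)), 5)
= (([0, 0], (2)), 5)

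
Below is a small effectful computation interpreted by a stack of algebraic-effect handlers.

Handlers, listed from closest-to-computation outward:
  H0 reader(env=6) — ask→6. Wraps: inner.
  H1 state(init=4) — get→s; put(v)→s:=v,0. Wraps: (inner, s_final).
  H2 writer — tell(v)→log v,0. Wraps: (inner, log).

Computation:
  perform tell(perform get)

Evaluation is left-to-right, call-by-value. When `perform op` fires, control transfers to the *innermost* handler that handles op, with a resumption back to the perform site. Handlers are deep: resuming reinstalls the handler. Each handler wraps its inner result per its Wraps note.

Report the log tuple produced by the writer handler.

Answer: (4)

Evaluation trace:
get @ H1 ⇒ 4
tell(4) @ H2 ⇒ log+=4
H0 returns 0
H1 returns (0, 4)
H2 returns ((0, 4), (4))
= ((0, 4), (4))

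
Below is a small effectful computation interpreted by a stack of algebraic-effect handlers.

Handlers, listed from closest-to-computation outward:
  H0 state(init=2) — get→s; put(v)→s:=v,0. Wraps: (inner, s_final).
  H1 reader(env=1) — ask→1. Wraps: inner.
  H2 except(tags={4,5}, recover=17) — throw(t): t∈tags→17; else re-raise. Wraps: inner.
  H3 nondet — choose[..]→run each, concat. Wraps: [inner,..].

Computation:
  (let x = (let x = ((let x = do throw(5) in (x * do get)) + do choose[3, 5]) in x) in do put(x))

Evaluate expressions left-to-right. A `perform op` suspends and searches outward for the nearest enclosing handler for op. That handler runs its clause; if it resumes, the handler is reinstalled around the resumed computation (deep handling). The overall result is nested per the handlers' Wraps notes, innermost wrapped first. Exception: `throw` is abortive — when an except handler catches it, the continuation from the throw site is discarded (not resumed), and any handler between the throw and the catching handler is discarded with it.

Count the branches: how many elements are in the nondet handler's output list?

Answer: 1

Evaluation trace:
throw(5) @ H2 caught ⇒ 17
H3 returns [17]
= [17]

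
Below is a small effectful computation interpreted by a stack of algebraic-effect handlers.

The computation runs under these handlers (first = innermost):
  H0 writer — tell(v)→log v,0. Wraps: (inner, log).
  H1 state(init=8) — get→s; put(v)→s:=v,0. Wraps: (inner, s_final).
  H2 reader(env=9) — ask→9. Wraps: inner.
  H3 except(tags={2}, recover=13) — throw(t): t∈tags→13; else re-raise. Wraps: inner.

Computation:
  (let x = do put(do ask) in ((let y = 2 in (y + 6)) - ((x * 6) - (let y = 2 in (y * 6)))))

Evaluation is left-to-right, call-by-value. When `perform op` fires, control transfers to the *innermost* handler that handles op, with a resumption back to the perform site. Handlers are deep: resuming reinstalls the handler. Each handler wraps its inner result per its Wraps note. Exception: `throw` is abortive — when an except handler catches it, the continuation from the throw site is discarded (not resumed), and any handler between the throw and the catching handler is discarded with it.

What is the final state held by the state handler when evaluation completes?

Answer: 9

Evaluation trace:
ask @ H2 ⇒ 9
put(9) @ H1 ⇒ s:=9
H0 returns (20, ())
H1 returns ((20, ()), 9)
H2 returns ((20, ()), 9)
H3 returns ((20, ()), 9)
= ((20, ()), 9)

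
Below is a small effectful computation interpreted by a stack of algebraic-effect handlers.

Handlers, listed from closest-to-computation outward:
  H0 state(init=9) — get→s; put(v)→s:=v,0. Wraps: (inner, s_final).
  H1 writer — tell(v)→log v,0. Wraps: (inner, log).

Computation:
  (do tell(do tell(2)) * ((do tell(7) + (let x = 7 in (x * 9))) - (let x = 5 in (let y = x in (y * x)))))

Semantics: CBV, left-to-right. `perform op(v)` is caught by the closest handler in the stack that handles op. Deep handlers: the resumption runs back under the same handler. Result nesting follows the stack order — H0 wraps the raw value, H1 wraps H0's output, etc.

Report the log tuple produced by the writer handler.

Answer: (2, 0, 7)

Evaluation trace:
tell(2) @ H1 ⇒ log+=2
tell(0) @ H1 ⇒ log+=0
tell(7) @ H1 ⇒ log+=7
H0 returns (0, 9)
H1 returns ((0, 9), (2, 0, 7))
= ((0, 9), (2, 0, 7))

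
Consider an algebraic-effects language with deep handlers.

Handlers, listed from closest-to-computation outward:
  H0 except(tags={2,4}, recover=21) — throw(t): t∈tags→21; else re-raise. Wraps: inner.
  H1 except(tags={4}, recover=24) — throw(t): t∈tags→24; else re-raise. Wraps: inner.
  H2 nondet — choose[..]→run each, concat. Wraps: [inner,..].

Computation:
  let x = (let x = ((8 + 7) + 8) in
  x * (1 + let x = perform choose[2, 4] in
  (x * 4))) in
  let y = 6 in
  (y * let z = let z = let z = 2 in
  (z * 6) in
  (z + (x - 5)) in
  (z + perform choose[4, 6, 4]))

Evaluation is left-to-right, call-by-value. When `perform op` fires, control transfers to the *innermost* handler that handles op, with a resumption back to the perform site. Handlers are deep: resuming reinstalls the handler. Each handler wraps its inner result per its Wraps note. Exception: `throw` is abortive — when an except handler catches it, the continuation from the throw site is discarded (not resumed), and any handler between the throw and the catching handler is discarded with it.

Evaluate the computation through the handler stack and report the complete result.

Answer: [1308, 1320, 1308, 2412, 2424, 2412]

Step-by-step:
choose[2, 4] @ H2
  branch[0] choose=2:
    choose[4, 6, 4] @ H2
      branch[0] choose=4:
        H0 returns 1308
        H1 returns 1308
        H2 returns [1308]
      branch[1] choose=6:
        H0 returns 1320
        H1 returns 1320
        H2 returns [1320]
      branch[2] choose=4:
        H0 returns 1308
        H1 returns 1308
        H2 returns [1308]
  branch[1] choose=4:
    choose[4, 6, 4] @ H2
      branch[0] choose=4:
        H0 returns 2412
        H1 returns 2412
        H2 returns [2412]
      branch[1] choose=6:
        H0 returns 2424
        H1 returns 2424
        H2 returns [2424]
      branch[2] choose=4:
        H0 returns 2412
        H1 returns 2412
        H2 returns [2412]
= [1308, 1320, 1308, 2412, 2424, 2412]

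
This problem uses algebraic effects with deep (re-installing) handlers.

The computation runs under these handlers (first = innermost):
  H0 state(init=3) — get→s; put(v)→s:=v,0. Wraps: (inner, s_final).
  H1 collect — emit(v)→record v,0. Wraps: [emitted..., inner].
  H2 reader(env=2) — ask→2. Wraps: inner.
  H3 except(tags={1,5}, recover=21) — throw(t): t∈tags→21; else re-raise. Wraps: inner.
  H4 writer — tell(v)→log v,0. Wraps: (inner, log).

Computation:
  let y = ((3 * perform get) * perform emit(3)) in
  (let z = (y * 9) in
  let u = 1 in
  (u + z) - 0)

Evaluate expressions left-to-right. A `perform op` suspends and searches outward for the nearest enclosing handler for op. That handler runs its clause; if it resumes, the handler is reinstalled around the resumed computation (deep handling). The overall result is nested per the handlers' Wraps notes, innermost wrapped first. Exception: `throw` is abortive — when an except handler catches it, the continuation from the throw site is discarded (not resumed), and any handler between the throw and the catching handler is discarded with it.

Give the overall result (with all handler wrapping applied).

Evaluation trace:
get @ H0 ⇒ 3
emit(3) @ H1 ⇒ out+=3
H0 returns (1, 3)
H1 returns [3, (1, 3)]
H2 returns [3, (1, 3)]
H3 returns [3, (1, 3)]
H4 returns ([3, (1, 3)], ())
= ([3, (1, 3)], ())

Answer: ([3, (1, 3)], ())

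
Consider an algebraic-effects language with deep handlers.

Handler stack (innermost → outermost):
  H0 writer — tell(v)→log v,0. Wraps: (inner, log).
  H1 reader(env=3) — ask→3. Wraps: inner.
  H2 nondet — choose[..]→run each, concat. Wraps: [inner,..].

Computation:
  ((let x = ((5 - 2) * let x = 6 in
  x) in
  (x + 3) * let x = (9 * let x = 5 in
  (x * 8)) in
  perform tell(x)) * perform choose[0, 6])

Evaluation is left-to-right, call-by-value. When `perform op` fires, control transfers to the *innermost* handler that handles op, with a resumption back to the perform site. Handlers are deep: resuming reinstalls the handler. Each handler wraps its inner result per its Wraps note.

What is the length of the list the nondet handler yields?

Answer: 2

Working:
tell(360) @ H0 ⇒ log+=360
choose[0, 6] @ H2
  branch[0] choose=0:
    H0 returns (0, (360))
    H1 returns (0, (360))
    H2 returns [(0, (360))]
  branch[1] choose=6:
    H0 returns (0, (360))
    H1 returns (0, (360))
    H2 returns [(0, (360))]
= [(0, (360)), (0, (360))]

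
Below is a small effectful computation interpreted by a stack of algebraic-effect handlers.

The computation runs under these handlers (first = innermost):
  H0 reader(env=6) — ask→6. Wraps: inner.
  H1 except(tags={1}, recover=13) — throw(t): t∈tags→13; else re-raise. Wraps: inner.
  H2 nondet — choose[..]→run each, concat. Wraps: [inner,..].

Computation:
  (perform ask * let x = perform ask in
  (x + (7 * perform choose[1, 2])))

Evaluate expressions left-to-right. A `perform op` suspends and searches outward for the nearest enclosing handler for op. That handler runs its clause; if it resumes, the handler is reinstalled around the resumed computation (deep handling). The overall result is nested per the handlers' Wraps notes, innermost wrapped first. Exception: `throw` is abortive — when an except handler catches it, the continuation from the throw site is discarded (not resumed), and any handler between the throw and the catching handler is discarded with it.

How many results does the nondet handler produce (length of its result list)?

Step-by-step:
ask @ H0 ⇒ 6
ask @ H0 ⇒ 6
choose[1, 2] @ H2
  branch[0] choose=1:
    H0 returns 78
    H1 returns 78
    H2 returns [78]
  branch[1] choose=2:
    H0 returns 120
    H1 returns 120
    H2 returns [120]
= [78, 120]

Answer: 2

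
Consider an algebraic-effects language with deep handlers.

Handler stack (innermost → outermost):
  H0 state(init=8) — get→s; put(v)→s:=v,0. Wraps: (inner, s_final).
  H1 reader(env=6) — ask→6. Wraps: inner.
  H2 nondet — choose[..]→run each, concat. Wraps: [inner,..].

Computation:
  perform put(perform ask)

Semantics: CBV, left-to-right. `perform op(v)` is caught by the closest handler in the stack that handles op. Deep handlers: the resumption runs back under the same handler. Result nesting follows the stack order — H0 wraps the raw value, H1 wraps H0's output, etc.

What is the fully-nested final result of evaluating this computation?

Working:
ask @ H1 ⇒ 6
put(6) @ H0 ⇒ s:=6
H0 returns (0, 6)
H1 returns (0, 6)
H2 returns [(0, 6)]
= [(0, 6)]

Answer: [(0, 6)]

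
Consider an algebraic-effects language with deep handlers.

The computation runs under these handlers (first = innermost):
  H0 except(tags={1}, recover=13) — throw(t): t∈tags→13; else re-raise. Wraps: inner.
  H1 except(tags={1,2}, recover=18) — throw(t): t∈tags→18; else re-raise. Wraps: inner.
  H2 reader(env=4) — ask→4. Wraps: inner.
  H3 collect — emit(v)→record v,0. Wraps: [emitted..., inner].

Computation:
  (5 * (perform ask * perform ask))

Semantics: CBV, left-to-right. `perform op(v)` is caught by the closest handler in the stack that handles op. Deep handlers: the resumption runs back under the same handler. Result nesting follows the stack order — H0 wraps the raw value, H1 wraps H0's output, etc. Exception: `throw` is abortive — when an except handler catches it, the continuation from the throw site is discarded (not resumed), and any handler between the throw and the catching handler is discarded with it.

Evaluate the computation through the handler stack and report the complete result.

Step-by-step:
ask @ H2 ⇒ 4
ask @ H2 ⇒ 4
H0 returns 80
H1 returns 80
H2 returns 80
H3 returns [80]
= [80]

Answer: [80]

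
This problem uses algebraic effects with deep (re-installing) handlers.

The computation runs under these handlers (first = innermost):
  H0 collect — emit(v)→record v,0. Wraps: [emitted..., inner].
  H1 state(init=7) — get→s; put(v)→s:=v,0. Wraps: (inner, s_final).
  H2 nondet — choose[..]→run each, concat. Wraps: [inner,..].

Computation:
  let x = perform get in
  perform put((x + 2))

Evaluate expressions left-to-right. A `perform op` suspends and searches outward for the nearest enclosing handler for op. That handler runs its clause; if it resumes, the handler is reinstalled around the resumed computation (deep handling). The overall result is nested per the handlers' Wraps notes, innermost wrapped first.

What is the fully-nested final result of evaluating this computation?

Answer: [([0], 9)]

Evaluation trace:
get @ H1 ⇒ 7
put(9) @ H1 ⇒ s:=9
H0 returns [0]
H1 returns ([0], 9)
H2 returns [([0], 9)]
= [([0], 9)]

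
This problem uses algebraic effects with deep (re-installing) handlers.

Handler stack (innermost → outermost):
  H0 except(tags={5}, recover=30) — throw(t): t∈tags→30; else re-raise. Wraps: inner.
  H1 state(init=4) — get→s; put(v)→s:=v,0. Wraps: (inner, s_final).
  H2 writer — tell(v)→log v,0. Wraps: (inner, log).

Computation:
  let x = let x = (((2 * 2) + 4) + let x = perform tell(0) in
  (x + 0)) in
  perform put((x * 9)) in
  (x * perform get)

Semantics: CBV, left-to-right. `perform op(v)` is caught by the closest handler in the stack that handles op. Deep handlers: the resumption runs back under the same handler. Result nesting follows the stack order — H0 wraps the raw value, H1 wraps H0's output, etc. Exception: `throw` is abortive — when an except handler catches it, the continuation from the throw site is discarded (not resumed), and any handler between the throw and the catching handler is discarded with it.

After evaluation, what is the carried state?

Working:
tell(0) @ H2 ⇒ log+=0
put(72) @ H1 ⇒ s:=72
get @ H1 ⇒ 72
H0 returns 0
H1 returns (0, 72)
H2 returns ((0, 72), (0))
= ((0, 72), (0))

Answer: 72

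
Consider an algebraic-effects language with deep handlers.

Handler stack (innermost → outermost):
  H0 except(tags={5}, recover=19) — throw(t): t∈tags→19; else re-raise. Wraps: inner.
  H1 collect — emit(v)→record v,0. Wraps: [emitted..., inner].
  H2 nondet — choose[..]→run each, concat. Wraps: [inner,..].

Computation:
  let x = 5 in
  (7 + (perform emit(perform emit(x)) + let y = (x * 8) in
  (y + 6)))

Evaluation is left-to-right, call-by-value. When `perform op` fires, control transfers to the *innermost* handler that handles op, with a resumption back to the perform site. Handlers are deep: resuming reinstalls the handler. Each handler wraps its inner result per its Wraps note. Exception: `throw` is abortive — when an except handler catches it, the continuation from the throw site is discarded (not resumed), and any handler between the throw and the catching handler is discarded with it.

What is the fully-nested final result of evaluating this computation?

Answer: [[5, 0, 53]]

Step-by-step:
emit(5) @ H1 ⇒ out+=5
emit(0) @ H1 ⇒ out+=0
H0 returns 53
H1 returns [5, 0, 53]
H2 returns [[5, 0, 53]]
= [[5, 0, 53]]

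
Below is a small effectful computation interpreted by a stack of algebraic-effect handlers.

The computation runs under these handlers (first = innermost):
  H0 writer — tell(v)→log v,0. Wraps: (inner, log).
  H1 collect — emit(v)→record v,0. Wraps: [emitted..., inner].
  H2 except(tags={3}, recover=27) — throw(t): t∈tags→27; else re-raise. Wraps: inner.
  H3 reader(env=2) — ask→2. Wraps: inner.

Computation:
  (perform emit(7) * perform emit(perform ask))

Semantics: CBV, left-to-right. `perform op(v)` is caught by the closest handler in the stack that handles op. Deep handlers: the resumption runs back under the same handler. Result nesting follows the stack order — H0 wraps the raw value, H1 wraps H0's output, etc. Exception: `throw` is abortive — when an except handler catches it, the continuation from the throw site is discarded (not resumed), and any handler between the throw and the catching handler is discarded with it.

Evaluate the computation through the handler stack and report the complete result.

Working:
emit(7) @ H1 ⇒ out+=7
ask @ H3 ⇒ 2
emit(2) @ H1 ⇒ out+=2
H0 returns (0, ())
H1 returns [7, 2, (0, ())]
H2 returns [7, 2, (0, ())]
H3 returns [7, 2, (0, ())]
= [7, 2, (0, ())]

Answer: [7, 2, (0, ())]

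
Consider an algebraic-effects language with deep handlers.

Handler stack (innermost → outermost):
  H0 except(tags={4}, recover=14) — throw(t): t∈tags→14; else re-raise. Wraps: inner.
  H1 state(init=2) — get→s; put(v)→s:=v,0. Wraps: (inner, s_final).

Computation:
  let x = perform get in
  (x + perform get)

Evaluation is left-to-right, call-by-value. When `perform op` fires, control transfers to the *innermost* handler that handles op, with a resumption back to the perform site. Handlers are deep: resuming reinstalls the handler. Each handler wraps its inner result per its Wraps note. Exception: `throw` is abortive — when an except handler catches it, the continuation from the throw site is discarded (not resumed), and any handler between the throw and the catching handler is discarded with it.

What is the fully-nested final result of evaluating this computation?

Step-by-step:
get @ H1 ⇒ 2
get @ H1 ⇒ 2
H0 returns 4
H1 returns (4, 2)
= (4, 2)

Answer: (4, 2)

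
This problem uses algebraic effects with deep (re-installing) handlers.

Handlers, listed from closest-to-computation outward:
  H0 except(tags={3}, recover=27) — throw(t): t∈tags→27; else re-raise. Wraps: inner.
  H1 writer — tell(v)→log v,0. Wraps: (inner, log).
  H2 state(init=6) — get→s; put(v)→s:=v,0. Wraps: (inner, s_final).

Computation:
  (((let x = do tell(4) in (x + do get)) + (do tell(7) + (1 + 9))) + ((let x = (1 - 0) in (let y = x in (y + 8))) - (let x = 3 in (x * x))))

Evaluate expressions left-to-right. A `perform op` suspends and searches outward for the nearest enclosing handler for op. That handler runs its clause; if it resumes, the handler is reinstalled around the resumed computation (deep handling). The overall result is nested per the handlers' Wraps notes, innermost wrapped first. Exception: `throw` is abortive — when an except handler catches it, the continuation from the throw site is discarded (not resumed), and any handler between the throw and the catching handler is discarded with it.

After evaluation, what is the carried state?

Answer: 6

Working:
tell(4) @ H1 ⇒ log+=4
get @ H2 ⇒ 6
tell(7) @ H1 ⇒ log+=7
H0 returns 16
H1 returns (16, (4, 7))
H2 returns ((16, (4, 7)), 6)
= ((16, (4, 7)), 6)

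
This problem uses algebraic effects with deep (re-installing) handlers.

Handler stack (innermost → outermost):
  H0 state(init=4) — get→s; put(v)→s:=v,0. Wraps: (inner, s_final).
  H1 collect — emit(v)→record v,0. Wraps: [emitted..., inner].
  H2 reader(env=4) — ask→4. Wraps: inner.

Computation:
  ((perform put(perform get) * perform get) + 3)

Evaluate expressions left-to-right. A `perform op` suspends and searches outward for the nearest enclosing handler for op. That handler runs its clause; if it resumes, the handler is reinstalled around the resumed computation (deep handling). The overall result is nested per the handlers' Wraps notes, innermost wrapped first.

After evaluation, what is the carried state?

Answer: 4

Working:
get @ H0 ⇒ 4
put(4) @ H0 ⇒ s:=4
get @ H0 ⇒ 4
H0 returns (3, 4)
H1 returns [(3, 4)]
H2 returns [(3, 4)]
= [(3, 4)]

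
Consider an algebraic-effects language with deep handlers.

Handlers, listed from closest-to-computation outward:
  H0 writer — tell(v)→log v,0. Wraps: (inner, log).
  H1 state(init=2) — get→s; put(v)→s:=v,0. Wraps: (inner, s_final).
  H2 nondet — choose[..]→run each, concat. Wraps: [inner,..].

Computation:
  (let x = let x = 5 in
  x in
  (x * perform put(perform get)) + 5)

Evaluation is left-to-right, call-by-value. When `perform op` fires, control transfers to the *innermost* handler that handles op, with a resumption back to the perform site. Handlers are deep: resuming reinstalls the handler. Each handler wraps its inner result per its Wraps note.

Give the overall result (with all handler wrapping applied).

Evaluation trace:
get @ H1 ⇒ 2
put(2) @ H1 ⇒ s:=2
H0 returns (5, ())
H1 returns ((5, ()), 2)
H2 returns [((5, ()), 2)]
= [((5, ()), 2)]

Answer: [((5, ()), 2)]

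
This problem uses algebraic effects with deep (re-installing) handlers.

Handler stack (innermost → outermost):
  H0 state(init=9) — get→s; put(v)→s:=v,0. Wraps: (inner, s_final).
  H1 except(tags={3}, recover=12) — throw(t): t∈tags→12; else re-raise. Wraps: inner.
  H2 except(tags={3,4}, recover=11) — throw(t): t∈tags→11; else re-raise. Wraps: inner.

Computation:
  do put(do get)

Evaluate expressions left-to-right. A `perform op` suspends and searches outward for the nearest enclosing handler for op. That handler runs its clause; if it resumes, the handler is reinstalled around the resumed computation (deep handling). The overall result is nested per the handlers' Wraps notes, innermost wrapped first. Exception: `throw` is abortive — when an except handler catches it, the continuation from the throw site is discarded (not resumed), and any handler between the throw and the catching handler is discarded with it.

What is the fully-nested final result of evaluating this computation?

Answer: (0, 9)

Evaluation trace:
get @ H0 ⇒ 9
put(9) @ H0 ⇒ s:=9
H0 returns (0, 9)
H1 returns (0, 9)
H2 returns (0, 9)
= (0, 9)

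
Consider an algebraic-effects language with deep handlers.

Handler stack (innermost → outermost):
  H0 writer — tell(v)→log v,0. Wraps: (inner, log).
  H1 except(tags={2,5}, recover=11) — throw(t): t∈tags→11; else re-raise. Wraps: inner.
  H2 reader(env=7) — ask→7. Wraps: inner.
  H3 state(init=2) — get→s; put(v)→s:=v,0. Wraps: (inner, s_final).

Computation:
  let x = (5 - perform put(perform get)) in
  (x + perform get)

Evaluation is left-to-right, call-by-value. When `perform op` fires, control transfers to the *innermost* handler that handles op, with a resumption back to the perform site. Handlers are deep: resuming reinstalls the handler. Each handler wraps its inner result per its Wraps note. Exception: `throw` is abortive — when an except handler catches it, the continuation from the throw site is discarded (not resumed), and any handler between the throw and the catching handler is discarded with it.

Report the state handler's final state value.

Evaluation trace:
get @ H3 ⇒ 2
put(2) @ H3 ⇒ s:=2
get @ H3 ⇒ 2
H0 returns (7, ())
H1 returns (7, ())
H2 returns (7, ())
H3 returns ((7, ()), 2)
= ((7, ()), 2)

Answer: 2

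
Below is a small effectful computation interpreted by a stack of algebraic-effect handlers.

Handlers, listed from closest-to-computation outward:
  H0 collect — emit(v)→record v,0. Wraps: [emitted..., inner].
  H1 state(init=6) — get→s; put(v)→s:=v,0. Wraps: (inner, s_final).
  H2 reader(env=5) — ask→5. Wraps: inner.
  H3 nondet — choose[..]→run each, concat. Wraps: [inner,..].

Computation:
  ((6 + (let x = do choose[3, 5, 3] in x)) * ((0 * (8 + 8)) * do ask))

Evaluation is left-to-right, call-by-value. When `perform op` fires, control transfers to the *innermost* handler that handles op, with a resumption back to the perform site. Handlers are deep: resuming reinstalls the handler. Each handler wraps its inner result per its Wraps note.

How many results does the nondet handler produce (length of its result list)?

Answer: 3

Step-by-step:
choose[3, 5, 3] @ H3
  branch[0] choose=3:
    ask @ H2 ⇒ 5
    H0 returns [0]
    H1 returns ([0], 6)
    H2 returns ([0], 6)
    H3 returns [([0], 6)]
  branch[1] choose=5:
    ask @ H2 ⇒ 5
    H0 returns [0]
    H1 returns ([0], 6)
    H2 returns ([0], 6)
    H3 returns [([0], 6)]
  branch[2] choose=3:
    ask @ H2 ⇒ 5
    H0 returns [0]
    H1 returns ([0], 6)
    H2 returns ([0], 6)
    H3 returns [([0], 6)]
= [([0], 6), ([0], 6), ([0], 6)]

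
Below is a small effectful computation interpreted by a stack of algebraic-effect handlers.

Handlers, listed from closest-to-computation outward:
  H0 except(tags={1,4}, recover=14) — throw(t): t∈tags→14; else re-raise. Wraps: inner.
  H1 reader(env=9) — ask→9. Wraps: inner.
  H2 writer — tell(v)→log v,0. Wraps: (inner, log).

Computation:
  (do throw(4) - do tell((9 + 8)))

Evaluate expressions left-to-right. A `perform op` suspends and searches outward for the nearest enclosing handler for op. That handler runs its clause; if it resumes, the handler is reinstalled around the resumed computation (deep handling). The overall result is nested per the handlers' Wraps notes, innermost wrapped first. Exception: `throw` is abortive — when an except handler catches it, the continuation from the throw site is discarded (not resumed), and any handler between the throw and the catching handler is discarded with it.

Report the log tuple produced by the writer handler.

Evaluation trace:
throw(4) @ H0 caught ⇒ 14
H1 returns 14
H2 returns (14, ())
= (14, ())

Answer: ()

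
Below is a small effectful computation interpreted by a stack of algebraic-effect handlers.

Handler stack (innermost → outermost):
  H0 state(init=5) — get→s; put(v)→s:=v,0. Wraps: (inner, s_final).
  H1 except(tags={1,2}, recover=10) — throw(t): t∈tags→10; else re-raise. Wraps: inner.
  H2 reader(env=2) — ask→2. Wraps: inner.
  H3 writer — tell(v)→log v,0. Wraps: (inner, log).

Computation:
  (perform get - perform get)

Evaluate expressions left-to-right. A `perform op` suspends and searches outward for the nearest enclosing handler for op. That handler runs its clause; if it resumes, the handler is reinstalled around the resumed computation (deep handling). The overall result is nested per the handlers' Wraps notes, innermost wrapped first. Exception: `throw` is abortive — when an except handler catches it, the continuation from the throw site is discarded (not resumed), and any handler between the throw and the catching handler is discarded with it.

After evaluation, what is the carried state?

Answer: 5

Step-by-step:
get @ H0 ⇒ 5
get @ H0 ⇒ 5
H0 returns (0, 5)
H1 returns (0, 5)
H2 returns (0, 5)
H3 returns ((0, 5), ())
= ((0, 5), ())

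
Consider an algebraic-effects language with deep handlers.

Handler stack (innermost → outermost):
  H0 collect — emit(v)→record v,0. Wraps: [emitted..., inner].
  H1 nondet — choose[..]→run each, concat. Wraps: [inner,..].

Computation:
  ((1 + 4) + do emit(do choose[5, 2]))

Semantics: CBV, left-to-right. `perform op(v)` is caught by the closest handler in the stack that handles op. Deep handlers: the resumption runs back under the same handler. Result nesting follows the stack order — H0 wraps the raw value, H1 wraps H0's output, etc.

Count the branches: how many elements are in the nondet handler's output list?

Answer: 2

Evaluation trace:
choose[5, 2] @ H1
  branch[0] choose=5:
    emit(5) @ H0 ⇒ out+=5
    H0 returns [5, 5]
    H1 returns [[5, 5]]
  branch[1] choose=2:
    emit(2) @ H0 ⇒ out+=2
    H0 returns [2, 5]
    H1 returns [[2, 5]]
= [[5, 5], [2, 5]]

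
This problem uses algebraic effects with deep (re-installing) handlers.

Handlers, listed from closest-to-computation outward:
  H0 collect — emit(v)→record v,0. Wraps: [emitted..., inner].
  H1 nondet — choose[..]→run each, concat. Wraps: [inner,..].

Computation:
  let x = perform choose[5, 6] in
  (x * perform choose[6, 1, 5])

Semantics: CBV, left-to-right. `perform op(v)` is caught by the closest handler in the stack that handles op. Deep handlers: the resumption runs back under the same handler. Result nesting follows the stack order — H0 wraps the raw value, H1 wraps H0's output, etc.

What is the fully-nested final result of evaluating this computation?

Answer: [[30], [5], [25], [36], [6], [30]]

Step-by-step:
choose[5, 6] @ H1
  branch[0] choose=5:
    choose[6, 1, 5] @ H1
      branch[0] choose=6:
        H0 returns [30]
        H1 returns [[30]]
      branch[1] choose=1:
        H0 returns [5]
        H1 returns [[5]]
      branch[2] choose=5:
        H0 returns [25]
        H1 returns [[25]]
  branch[1] choose=6:
    choose[6, 1, 5] @ H1
      branch[0] choose=6:
        H0 returns [36]
        H1 returns [[36]]
      branch[1] choose=1:
        H0 returns [6]
        H1 returns [[6]]
      branch[2] choose=5:
        H0 returns [30]
        H1 returns [[30]]
= [[30], [5], [25], [36], [6], [30]]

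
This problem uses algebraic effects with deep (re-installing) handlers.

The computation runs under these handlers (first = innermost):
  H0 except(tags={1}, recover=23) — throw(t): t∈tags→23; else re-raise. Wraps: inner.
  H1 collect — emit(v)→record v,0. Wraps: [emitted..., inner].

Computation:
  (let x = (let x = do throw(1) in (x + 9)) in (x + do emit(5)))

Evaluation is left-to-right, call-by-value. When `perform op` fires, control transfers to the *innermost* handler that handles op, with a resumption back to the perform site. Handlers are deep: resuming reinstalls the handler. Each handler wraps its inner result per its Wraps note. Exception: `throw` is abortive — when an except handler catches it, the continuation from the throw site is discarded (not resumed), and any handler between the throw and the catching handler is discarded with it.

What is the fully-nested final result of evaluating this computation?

Answer: [23]

Step-by-step:
throw(1) @ H0 caught ⇒ 23
H1 returns [23]
= [23]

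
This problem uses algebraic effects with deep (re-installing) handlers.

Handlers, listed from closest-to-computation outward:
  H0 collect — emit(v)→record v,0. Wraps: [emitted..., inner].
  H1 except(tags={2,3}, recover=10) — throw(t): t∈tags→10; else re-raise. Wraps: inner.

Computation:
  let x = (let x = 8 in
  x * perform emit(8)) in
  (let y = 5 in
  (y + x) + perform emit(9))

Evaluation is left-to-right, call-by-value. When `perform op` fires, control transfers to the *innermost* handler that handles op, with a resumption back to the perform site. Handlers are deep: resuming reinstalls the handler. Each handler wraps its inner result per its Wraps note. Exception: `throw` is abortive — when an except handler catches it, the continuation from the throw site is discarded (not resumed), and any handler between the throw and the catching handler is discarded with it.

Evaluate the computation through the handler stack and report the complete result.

Evaluation trace:
emit(8) @ H0 ⇒ out+=8
emit(9) @ H0 ⇒ out+=9
H0 returns [8, 9, 5]
H1 returns [8, 9, 5]
= [8, 9, 5]

Answer: [8, 9, 5]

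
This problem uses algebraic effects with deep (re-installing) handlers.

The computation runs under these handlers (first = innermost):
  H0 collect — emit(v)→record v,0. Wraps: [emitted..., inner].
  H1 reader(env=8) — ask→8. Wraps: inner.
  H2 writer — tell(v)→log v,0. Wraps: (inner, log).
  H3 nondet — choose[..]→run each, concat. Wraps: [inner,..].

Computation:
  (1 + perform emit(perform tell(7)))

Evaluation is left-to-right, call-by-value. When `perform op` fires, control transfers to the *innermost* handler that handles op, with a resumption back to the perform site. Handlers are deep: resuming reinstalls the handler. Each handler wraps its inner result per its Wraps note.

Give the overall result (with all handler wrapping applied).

Working:
tell(7) @ H2 ⇒ log+=7
emit(0) @ H0 ⇒ out+=0
H0 returns [0, 1]
H1 returns [0, 1]
H2 returns ([0, 1], (7))
H3 returns [([0, 1], (7))]
= [([0, 1], (7))]

Answer: [([0, 1], (7))]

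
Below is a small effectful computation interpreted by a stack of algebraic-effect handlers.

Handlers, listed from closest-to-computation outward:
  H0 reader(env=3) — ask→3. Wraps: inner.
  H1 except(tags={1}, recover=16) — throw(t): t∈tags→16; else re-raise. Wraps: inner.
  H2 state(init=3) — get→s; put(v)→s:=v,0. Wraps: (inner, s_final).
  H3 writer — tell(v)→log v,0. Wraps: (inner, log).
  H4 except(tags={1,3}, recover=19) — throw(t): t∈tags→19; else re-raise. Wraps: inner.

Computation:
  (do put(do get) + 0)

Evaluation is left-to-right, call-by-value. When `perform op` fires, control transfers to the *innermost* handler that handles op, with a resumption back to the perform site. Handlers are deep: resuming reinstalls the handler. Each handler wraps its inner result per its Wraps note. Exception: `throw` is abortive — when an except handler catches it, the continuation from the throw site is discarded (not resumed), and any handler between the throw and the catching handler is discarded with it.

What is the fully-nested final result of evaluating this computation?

Answer: ((0, 3), ())

Evaluation trace:
get @ H2 ⇒ 3
put(3) @ H2 ⇒ s:=3
H0 returns 0
H1 returns 0
H2 returns (0, 3)
H3 returns ((0, 3), ())
H4 returns ((0, 3), ())
= ((0, 3), ())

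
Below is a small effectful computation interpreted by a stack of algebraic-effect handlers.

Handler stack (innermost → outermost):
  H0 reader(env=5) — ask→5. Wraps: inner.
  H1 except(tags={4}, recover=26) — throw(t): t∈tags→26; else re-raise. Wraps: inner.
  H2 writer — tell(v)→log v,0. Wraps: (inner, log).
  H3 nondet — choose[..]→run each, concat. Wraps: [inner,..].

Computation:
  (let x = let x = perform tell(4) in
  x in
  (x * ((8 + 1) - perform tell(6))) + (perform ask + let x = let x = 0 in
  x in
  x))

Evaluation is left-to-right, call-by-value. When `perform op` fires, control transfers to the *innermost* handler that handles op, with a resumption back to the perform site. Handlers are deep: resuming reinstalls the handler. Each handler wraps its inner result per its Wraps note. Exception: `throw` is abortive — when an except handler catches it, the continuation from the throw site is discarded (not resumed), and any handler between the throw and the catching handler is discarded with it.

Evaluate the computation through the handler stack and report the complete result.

Working:
tell(4) @ H2 ⇒ log+=4
tell(6) @ H2 ⇒ log+=6
ask @ H0 ⇒ 5
H0 returns 5
H1 returns 5
H2 returns (5, (4, 6))
H3 returns [(5, (4, 6))]
= [(5, (4, 6))]

Answer: [(5, (4, 6))]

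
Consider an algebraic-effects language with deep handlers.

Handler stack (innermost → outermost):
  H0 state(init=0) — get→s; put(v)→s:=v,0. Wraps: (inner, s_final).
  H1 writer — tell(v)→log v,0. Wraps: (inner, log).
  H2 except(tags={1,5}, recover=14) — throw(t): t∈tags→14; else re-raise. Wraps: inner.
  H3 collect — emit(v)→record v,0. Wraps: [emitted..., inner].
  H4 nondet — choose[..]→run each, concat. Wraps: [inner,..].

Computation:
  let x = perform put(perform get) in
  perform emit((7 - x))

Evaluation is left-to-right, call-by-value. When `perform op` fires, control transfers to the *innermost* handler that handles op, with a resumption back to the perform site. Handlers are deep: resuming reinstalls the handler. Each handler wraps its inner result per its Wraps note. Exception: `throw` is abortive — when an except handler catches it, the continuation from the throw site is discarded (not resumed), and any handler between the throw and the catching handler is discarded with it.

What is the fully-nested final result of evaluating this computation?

Answer: [[7, ((0, 0), ())]]

Step-by-step:
get @ H0 ⇒ 0
put(0) @ H0 ⇒ s:=0
emit(7) @ H3 ⇒ out+=7
H0 returns (0, 0)
H1 returns ((0, 0), ())
H2 returns ((0, 0), ())
H3 returns [7, ((0, 0), ())]
H4 returns [[7, ((0, 0), ())]]
= [[7, ((0, 0), ())]]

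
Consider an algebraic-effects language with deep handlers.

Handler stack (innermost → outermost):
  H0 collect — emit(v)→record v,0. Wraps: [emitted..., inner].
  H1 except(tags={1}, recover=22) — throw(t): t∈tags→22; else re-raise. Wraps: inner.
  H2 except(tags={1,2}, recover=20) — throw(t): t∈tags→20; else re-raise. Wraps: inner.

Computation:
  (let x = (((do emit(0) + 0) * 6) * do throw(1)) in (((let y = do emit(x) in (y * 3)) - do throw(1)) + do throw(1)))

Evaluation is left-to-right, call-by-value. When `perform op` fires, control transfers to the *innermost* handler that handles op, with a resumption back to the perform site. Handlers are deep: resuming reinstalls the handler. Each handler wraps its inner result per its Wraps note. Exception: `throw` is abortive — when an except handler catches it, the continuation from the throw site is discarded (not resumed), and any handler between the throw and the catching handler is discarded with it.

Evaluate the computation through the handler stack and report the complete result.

Evaluation trace:
emit(0) @ H0 ⇒ out+=0
throw(1) @ H1 caught ⇒ 22
H2 returns 22
= 22

Answer: 22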